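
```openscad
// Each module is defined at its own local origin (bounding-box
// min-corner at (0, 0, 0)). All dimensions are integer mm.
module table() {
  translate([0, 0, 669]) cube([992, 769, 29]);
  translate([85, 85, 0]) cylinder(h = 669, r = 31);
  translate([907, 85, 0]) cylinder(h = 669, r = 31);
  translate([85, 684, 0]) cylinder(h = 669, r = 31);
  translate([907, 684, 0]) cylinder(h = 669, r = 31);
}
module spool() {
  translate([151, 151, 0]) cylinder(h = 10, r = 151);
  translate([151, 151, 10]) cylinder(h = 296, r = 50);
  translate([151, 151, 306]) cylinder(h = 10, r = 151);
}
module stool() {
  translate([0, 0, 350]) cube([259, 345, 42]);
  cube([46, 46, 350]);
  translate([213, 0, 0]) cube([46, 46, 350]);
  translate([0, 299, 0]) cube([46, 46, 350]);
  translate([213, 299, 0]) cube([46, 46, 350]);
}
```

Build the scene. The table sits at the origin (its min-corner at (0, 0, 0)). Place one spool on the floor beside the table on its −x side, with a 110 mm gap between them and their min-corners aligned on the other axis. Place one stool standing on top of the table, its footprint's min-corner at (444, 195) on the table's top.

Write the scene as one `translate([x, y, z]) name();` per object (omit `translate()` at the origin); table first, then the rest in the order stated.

table();
translate([-412, 0, 0]) spool();
translate([444, 195, 698]) stool();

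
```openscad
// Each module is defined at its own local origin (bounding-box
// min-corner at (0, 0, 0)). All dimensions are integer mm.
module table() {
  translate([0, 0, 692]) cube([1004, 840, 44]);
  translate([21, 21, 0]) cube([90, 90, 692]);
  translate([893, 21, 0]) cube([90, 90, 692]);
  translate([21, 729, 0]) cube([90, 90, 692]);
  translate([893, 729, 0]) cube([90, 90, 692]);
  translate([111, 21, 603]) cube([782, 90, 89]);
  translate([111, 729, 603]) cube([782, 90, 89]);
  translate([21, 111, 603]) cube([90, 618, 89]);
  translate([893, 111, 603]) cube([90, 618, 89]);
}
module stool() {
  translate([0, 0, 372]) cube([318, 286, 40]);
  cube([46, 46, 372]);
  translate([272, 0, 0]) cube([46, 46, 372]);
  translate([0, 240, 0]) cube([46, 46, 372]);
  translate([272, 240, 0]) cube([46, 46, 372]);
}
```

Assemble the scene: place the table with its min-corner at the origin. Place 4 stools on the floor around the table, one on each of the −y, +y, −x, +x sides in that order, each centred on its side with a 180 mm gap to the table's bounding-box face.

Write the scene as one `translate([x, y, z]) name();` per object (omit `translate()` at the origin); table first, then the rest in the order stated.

table();
translate([343, -466, 0]) stool();
translate([343, 1020, 0]) stool();
translate([-498, 277, 0]) stool();
translate([1184, 277, 0]) stool();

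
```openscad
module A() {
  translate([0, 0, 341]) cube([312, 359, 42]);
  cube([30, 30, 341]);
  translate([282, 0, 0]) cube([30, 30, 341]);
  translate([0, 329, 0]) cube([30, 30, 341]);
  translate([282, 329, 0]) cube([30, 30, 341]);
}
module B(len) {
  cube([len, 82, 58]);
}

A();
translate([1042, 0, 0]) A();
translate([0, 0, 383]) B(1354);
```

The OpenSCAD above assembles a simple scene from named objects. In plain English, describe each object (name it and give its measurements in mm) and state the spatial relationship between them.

A is a four-legged stool. The seat is a 312×359×42 mm slab whose top surface is at z = 383 mm; four square legs, each 30×30 mm in cross-section, run from the floor (z = 0) to the underside of the seat, each flush with a corner of the seat.

B is a rectangular beam 1354 mm long (x), 82 mm deep (y), 58 mm thick (z).

The beam spans the tops of two stools placed 730 mm apart, resting at z = 383 mm.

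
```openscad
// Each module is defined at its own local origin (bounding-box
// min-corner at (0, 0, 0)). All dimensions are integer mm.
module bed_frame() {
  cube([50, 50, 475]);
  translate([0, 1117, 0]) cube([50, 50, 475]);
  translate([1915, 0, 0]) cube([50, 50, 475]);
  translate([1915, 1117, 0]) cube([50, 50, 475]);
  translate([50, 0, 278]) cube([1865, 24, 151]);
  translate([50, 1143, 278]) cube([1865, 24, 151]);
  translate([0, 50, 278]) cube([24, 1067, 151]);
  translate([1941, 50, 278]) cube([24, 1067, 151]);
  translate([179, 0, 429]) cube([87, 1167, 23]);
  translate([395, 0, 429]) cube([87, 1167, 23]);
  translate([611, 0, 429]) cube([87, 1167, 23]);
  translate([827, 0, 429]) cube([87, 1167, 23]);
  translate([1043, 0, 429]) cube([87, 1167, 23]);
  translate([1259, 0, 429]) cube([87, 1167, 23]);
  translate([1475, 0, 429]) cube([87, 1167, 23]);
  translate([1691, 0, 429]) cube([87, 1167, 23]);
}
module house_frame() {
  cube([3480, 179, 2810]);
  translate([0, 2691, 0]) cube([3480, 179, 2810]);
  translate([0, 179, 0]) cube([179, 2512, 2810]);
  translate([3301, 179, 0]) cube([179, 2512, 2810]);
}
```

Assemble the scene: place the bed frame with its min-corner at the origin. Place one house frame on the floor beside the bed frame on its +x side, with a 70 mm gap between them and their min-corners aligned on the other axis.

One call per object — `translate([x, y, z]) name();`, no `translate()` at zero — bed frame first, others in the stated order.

bed_frame();
translate([2035, 0, 0]) house_frame();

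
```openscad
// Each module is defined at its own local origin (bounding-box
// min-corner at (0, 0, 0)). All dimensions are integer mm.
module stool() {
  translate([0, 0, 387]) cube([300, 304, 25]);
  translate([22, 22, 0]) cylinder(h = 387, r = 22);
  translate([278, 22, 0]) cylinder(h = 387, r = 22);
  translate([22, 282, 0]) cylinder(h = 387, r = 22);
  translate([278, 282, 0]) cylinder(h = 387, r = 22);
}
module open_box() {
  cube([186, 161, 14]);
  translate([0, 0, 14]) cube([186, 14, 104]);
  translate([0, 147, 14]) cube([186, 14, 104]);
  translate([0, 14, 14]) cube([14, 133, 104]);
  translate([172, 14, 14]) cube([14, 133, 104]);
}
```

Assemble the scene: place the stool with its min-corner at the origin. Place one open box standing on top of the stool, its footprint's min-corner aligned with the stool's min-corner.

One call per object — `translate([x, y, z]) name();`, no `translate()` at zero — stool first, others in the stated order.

stool();
translate([0, 0, 412]) open_box();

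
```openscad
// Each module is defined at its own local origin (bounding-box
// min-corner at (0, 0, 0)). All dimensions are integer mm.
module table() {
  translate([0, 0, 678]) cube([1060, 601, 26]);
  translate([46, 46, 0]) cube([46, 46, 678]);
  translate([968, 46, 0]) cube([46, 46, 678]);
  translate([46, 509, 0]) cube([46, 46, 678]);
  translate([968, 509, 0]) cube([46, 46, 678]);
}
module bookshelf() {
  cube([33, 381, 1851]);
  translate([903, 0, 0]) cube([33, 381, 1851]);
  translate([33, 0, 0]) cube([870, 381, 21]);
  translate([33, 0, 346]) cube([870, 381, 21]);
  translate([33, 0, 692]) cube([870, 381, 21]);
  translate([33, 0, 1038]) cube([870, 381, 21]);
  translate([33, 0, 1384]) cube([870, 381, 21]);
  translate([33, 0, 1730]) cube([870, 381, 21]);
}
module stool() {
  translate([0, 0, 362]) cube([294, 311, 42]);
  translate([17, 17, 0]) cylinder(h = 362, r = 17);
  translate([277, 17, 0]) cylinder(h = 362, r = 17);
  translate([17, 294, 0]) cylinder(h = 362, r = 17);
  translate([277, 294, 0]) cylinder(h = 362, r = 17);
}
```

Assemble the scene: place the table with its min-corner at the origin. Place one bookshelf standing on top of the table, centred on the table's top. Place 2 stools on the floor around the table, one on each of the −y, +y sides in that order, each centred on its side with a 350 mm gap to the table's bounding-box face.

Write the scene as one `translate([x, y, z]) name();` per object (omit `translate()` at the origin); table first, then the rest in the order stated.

table();
translate([62, 110, 704]) bookshelf();
translate([383, -661, 0]) stool();
translate([383, 951, 0]) stool();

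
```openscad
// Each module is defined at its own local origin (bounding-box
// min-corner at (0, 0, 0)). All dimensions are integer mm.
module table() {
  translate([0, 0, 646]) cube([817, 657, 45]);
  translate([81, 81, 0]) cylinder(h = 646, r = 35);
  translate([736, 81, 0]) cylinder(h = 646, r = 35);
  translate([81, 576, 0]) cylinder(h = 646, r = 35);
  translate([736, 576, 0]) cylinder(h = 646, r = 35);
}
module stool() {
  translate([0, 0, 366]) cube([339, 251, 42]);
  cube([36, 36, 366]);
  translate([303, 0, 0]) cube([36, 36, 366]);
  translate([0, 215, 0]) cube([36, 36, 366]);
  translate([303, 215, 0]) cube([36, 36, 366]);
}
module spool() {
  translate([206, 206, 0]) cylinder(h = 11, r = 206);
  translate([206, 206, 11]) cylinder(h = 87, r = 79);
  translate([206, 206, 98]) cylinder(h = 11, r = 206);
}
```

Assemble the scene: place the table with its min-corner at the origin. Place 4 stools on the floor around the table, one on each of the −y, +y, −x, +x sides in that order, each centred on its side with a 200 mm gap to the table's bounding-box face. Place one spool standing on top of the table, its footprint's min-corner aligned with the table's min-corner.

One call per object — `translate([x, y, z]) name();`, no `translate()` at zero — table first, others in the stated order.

table();
translate([239, -451, 0]) stool();
translate([239, 857, 0]) stool();
translate([-539, 203, 0]) stool();
translate([1017, 203, 0]) stool();
translate([0, 0, 691]) spool();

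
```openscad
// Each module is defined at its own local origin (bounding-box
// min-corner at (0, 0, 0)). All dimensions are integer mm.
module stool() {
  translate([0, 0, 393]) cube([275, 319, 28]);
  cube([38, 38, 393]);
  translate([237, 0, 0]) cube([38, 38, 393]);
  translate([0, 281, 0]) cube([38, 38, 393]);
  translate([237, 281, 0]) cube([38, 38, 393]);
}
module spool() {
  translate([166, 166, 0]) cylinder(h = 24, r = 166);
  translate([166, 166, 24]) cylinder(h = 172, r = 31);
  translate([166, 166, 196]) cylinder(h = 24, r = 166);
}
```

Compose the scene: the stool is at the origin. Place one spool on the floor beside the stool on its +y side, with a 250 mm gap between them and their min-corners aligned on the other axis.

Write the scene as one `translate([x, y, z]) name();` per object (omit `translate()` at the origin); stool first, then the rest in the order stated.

stool();
translate([0, 569, 0]) spool();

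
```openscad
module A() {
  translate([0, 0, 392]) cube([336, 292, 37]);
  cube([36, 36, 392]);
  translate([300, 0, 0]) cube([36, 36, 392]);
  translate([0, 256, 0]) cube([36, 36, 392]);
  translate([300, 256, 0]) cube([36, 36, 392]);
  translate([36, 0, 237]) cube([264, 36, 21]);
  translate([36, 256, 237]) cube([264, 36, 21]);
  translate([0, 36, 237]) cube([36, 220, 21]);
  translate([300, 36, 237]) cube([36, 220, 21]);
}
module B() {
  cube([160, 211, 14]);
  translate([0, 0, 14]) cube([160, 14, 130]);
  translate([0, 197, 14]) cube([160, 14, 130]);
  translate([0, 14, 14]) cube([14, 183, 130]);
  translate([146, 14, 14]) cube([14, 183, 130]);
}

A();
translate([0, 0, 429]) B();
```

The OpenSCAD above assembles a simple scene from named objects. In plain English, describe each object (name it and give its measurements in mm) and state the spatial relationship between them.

A is a simple wooden stool: a rectangular seat 336 mm (x) by 292 mm (y), 37 mm thick, top face at z = 429 mm, on four square legs, each 36×36 mm in cross-section. The legs rest on z = 0, each flush with a corner of the seat. Four stretchers, 36 mm wide and 21 mm tall, connect adjacent legs with their undersides at z = 237 mm, each running between the inner faces of the legs it joins and aligned with the legs' outer faces on the other axis.

B is an open-topped rectangular box: outside dimensions 160×211×144 mm, with a uniform wall and base thickness of 14 mm. The base is a full 160×211 slab on the floor; four walls sit on top of the base. The front and back walls (the −y and +y sides) span the full width; the two side walls fit between them.

The open box is on top of the stool.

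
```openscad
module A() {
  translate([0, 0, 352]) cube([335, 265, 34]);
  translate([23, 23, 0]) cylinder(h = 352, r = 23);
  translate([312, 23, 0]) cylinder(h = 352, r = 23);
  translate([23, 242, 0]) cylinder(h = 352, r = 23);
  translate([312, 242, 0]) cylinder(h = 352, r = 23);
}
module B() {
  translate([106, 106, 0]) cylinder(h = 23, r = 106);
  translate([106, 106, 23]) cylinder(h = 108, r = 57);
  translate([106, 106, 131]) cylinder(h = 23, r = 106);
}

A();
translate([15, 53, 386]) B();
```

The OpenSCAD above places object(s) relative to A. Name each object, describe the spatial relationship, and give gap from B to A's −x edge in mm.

A is a stool. B is a spool. The spool is on top of the stool. The gap from the spool to the stool's −x edge is 15 mm.

The spool's min-x is at 15; the stool's min-x is 0; gap = 15 mm.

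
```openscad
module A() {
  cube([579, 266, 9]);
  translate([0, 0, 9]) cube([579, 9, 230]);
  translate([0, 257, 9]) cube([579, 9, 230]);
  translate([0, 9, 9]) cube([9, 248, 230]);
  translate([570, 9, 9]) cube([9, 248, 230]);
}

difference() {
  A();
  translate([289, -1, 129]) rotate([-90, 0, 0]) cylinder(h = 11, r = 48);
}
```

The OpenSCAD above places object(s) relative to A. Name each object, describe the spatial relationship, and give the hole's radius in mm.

A is an open box. The open box has a circular hole through its front wall. The hole's radius is 48 mm.

The subtracted cylinder has r = 48 mm.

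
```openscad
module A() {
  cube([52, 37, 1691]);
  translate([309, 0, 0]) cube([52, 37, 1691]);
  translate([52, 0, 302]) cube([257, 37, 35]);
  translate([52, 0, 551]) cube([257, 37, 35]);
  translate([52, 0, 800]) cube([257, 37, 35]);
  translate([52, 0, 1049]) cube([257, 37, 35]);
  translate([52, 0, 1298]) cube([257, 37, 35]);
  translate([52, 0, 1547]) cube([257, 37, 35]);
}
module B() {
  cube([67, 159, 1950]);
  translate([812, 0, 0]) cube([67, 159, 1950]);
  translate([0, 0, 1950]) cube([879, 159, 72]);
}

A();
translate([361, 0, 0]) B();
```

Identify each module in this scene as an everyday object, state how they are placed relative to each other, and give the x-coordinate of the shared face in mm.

The ladder's +x face and the door frame's −x face are both at x = 361 mm.

A is a ladder. B is a door frame. The door frame is against the ladder's +x side, with their −y faces flush. The x-coordinate of the shared face is 361 mm.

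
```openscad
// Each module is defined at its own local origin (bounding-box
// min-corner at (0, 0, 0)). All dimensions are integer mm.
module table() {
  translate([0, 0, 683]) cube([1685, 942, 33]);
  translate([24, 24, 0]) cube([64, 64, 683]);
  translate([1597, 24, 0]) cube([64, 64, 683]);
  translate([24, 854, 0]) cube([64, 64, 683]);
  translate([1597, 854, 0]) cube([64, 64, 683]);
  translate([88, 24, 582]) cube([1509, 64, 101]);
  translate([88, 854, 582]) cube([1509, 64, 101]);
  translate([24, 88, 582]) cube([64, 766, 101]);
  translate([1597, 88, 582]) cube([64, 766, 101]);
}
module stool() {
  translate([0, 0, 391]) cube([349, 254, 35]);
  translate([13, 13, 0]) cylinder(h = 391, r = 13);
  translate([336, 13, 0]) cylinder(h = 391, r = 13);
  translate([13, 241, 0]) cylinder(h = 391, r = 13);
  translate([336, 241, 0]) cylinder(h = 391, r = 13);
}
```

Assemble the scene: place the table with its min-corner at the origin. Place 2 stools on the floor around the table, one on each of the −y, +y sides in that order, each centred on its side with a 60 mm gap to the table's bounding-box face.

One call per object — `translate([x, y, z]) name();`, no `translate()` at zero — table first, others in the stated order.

table();
translate([668, -314, 0]) stool();
translate([668, 1002, 0]) stool();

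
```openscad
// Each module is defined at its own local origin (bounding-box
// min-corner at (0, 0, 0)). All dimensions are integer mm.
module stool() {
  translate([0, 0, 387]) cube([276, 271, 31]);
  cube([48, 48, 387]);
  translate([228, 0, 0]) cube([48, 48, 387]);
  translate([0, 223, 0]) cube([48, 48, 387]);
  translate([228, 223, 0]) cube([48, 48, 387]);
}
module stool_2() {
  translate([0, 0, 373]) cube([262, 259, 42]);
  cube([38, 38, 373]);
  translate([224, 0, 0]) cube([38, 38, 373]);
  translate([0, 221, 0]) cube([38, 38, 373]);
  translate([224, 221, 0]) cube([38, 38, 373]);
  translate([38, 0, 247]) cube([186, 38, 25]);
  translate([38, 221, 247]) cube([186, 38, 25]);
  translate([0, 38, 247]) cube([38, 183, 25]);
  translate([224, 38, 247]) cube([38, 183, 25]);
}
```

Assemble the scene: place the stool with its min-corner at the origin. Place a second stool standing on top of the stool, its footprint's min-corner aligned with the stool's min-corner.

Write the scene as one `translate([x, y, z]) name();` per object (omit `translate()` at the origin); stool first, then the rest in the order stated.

stool();
translate([0, 0, 418]) stool_2();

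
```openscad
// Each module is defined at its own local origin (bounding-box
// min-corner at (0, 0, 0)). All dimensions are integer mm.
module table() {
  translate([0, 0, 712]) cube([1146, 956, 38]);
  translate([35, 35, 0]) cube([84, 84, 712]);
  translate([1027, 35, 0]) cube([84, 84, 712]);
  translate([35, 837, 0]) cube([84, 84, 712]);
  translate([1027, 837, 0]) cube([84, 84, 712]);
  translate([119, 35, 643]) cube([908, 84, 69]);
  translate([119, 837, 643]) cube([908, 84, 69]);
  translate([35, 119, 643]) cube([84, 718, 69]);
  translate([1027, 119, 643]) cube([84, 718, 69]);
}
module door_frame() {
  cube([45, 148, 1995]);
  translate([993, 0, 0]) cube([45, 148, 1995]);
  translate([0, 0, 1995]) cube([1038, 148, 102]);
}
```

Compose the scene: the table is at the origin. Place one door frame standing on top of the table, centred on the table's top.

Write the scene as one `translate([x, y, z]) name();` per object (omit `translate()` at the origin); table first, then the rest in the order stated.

table();
translate([54, 404, 750]) door_frame();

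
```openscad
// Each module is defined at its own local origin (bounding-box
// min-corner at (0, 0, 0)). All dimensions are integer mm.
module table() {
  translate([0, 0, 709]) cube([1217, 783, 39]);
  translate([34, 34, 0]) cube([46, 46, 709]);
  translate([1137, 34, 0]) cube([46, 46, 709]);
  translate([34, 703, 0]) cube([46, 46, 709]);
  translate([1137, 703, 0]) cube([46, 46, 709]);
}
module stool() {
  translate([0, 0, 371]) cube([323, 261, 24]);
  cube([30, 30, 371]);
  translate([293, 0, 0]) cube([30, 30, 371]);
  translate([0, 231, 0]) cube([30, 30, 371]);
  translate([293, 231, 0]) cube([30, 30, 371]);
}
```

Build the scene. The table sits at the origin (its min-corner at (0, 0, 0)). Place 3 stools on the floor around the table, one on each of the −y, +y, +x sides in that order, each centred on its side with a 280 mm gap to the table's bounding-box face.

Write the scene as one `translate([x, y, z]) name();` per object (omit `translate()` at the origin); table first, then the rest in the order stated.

table();
translate([447, -541, 0]) stool();
translate([447, 1063, 0]) stool();
translate([1497, 261, 0]) stool();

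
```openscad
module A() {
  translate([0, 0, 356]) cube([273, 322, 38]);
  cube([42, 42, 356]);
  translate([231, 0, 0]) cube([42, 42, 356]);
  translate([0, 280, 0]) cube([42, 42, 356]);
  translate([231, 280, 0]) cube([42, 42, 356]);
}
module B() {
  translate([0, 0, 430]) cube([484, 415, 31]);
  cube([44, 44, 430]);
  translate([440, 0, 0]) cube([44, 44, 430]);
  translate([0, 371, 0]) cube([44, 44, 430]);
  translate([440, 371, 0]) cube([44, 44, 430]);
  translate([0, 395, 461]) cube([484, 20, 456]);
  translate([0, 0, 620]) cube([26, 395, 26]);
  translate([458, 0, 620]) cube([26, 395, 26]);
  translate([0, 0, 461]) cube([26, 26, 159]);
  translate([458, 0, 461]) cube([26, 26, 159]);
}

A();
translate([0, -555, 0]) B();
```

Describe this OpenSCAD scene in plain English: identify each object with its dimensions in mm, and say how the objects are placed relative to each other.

A is a simple wooden stool: a rectangular seat 273 mm (x) by 322 mm (y), 38 mm thick, top face at z = 394 mm, on four square legs, each 42×42 mm in cross-section. The legs rest on z = 0, each flush with a corner of the seat.

B is a chair. The seat is a 484×415×31 mm slab with its top at z = 461 mm, on four 44×44 mm corner legs (flush with the seat edges, standing on z = 0). A flat backrest 20 mm thick, 456 mm tall, spans the full seat width and rises from the seat top along its +y edge, rear face flush with the rear of the seat. Two armrests of 26×26 mm section run along each side from the seat's front edge to the front of the backrest, top faces 185 mm above the seat top and outer faces flush with the seat's x-edges; a 26×26 mm post under the front of each armrest stands on the seat at the front corner.

The chair is on the floor beside the stool on its −y side.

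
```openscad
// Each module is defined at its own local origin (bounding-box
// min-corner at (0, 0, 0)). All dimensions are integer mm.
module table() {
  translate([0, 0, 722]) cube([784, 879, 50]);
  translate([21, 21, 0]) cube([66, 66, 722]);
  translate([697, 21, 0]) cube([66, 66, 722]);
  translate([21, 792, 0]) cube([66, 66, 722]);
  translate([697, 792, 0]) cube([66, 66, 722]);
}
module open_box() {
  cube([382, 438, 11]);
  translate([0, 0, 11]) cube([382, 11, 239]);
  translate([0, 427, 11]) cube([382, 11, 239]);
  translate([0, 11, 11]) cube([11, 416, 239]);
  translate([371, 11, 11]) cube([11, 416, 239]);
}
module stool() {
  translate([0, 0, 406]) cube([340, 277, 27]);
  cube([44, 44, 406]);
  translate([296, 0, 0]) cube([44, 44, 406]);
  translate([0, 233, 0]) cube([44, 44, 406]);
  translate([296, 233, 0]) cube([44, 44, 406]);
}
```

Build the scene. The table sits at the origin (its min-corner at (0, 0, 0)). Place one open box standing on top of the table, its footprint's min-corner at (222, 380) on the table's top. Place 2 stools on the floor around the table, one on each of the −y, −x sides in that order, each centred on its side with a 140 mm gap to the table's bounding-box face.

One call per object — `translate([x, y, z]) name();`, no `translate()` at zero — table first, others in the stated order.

table();
translate([222, 380, 772]) open_box();
translate([222, -417, 0]) stool();
translate([-480, 301, 0]) stool();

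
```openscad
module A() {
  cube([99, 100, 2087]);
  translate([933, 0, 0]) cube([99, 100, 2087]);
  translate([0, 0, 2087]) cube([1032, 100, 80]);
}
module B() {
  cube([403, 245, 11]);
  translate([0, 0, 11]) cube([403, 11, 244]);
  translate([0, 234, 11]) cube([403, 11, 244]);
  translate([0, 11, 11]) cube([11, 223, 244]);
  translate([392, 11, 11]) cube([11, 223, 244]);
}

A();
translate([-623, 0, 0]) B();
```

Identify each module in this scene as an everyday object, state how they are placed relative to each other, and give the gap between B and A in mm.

A is a door frame. B is an open box. The open box is on the floor beside the door frame on its −x side. The gap between the open box and the door frame is 220 mm.

The open box's nearest face is 220 mm from the door frame's −x face.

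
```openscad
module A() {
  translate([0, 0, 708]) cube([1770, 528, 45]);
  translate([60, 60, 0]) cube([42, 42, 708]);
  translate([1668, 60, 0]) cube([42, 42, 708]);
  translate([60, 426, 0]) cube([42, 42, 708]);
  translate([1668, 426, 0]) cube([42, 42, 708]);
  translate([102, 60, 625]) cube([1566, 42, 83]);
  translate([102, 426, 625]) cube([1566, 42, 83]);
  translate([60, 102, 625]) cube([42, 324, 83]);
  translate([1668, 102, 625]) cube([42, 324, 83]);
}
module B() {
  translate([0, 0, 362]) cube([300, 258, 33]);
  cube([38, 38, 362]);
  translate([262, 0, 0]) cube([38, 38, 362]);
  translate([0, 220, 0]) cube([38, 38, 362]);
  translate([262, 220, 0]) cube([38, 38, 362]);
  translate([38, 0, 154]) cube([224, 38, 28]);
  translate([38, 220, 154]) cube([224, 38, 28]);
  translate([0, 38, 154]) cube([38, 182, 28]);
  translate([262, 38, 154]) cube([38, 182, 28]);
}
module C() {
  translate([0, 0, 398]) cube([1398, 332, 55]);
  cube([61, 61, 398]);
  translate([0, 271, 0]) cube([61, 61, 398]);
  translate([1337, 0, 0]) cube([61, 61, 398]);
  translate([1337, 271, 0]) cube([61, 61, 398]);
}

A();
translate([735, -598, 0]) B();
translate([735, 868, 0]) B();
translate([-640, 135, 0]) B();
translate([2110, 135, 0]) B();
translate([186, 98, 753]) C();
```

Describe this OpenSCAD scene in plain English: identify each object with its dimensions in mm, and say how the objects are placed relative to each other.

A is a rectangular dining table. The top is 1770×528×45 mm with its upper surface at z = 753 mm. It stands on four 42×42 mm square legs, each inset 60 mm from the nearest pair of top edges, running from the floor to the underside of the top. Four apron rails, 42 mm thick and 83 mm tall, run between adjacent legs with their top edges flush with the underside of the top and their outer faces flush with the legs' outer faces.

B is a simple wooden stool: a rectangular seat 300 mm (x) by 258 mm (y), 33 mm thick, top face at z = 395 mm, on four square legs, each 38×38 mm in cross-section. The legs rest on z = 0, each flush with a corner of the seat. Four stretchers, 38 mm wide and 28 mm tall, connect adjacent legs with their undersides at z = 154 mm, each running between the inner faces of the legs it joins and aligned with the legs' outer faces on the other axis.

C is a bench: a 1398×332 mm seat slab, 55 mm thick, top at z = 453 mm, on four 61×61 mm square legs flush with the seat corners and standing on z = 0.

Four stools sit around the table at the −y, +y, −x, +x sides. The bench is on top of the table, centred.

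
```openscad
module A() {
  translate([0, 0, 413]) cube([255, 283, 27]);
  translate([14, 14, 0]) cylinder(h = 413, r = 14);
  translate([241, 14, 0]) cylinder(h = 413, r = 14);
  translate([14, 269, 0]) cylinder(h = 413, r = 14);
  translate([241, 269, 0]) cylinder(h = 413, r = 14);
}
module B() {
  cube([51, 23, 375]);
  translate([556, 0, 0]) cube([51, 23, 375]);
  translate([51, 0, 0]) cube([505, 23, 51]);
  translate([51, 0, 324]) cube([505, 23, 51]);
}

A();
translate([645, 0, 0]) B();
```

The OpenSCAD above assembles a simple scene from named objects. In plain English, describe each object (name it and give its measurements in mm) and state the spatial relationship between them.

A is a four-legged stool. The seat is a 255×283×27 mm slab whose top surface is at z = 440 mm; four round legs, each 28 mm in diameter, run from the floor (z = 0) to the underside of the seat, each leg's axis is inset half a diameter from the nearest pair of seat edges (so the leg's bounding box is flush with the corner).

B is a picture frame with a 505×273 mm rectangular opening (x by z) and a uniform 51 mm border on every side. Frame depth is 23 mm along y. It is built from two vertical stiles running the full outside height and two horizontal rails spanning the gap between the stiles.

The picture frame is on the floor beside the stool on its +x side.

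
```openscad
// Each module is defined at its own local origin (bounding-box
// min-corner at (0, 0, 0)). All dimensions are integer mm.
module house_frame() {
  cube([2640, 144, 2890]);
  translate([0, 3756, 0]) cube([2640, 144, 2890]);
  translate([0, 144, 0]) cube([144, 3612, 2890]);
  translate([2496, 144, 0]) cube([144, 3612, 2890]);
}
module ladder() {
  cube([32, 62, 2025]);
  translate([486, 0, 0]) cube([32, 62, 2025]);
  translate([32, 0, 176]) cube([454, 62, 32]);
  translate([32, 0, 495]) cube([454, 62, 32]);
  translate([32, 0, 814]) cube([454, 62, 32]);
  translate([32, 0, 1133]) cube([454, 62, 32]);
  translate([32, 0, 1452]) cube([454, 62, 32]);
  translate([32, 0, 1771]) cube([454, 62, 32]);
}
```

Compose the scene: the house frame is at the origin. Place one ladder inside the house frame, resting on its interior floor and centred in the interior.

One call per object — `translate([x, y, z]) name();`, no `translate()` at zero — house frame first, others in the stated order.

house_frame();
translate([1061, 1919, 0]) ladder();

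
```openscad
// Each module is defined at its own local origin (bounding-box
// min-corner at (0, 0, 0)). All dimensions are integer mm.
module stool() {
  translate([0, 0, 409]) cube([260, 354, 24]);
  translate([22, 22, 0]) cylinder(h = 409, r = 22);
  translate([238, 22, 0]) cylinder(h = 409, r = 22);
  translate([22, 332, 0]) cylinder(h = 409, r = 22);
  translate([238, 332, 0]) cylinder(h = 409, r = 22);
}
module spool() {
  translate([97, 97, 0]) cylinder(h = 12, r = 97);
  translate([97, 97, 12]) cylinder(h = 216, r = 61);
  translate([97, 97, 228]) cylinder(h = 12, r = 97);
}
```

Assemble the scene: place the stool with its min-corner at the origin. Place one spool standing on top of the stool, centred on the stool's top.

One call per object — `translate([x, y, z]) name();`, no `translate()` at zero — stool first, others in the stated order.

stool();
translate([33, 80, 433]) spool();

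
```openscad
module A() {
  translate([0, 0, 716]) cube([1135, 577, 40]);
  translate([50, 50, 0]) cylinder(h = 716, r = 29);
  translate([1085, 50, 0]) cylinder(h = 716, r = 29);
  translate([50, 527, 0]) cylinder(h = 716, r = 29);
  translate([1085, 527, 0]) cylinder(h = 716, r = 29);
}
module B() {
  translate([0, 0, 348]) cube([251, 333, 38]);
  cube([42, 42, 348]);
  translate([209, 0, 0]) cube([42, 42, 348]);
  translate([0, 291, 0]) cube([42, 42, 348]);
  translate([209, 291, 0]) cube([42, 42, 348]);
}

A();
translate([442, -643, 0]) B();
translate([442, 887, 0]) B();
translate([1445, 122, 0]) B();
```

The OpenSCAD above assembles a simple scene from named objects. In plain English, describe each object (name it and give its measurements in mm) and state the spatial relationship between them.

A is a rectangular dining table. The top is 1135×577×40 mm with its upper surface at z = 756 mm. It stands on four round legs of 58 mm diameter, each leg's bounding box inset 21 mm from the nearest pair of top edges, running from the floor to the underside of the top.

B is a simple wooden stool: a rectangular seat 251 mm (x) by 333 mm (y), 38 mm thick, top face at z = 386 mm, on four square legs, each 42×42 mm in cross-section. The legs rest on z = 0, each flush with a corner of the seat.

Three stools sit around the table at the −y, +y, +x sides.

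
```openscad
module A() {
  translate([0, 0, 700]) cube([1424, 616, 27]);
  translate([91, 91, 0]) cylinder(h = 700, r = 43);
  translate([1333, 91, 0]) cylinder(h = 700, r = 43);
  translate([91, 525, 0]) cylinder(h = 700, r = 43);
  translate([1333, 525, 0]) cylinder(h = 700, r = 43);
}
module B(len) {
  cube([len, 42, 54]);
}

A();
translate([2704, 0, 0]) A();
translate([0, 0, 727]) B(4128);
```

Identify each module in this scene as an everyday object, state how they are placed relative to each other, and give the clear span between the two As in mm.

A is a table. B is a beam. A beam spans the tops of two tables. The clear span between the two tables is 1280 mm.

Second table starts at x = 2704; first ends at x = 1424; clear span = 2704 − 1424 = 1280 mm.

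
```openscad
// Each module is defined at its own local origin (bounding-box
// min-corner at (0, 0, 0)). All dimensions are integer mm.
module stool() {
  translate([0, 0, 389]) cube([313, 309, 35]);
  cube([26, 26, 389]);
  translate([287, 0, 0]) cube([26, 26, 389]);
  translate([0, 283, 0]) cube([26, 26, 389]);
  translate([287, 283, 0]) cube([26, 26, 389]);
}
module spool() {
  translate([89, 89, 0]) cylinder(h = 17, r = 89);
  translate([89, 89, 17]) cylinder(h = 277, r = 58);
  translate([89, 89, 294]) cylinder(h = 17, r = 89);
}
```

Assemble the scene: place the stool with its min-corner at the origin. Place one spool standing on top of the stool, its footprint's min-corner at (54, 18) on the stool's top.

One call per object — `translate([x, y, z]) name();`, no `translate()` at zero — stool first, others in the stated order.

stool();
translate([54, 18, 424]) spool();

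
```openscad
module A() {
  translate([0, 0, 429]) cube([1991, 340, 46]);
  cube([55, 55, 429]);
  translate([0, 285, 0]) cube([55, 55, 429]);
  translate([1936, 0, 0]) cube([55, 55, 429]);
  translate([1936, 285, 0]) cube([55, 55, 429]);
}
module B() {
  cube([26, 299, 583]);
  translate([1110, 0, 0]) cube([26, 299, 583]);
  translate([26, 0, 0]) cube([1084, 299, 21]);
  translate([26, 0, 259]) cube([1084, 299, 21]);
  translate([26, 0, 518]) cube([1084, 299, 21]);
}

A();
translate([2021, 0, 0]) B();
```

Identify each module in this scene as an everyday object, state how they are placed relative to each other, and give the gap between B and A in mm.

The bookshelf's nearest face is 30 mm from the bench's +x face.

A is a bench. B is a bookshelf. The bookshelf is on the floor beside the bench on its +x side. The gap between the bookshelf and the bench is 30 mm.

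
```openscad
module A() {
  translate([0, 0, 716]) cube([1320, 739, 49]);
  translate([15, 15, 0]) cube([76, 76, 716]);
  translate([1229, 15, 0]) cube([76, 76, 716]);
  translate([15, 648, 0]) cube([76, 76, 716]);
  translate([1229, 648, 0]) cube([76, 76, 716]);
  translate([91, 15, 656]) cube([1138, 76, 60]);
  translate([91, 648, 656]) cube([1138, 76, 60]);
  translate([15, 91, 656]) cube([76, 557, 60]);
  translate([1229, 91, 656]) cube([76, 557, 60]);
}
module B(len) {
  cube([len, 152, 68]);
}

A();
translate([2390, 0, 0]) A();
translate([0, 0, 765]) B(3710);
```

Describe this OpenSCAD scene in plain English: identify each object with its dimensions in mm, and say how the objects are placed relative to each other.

A is a rectangular dining table. The top is 1320×739×49 mm with its upper surface at z = 765 mm. It stands on four 76×76 mm square legs, each inset 15 mm from the nearest pair of top edges, running from the floor to the underside of the top. Four apron rails, 76 mm thick and 60 mm tall, run between adjacent legs with their top edges flush with the underside of the top and their outer faces flush with the legs' outer faces.

B is a rectangular beam 3710 mm long (x), 152 mm deep (y), 68 mm thick (z).

The beam spans the tops of two tables placed 1070 mm apart, resting at z = 765 mm.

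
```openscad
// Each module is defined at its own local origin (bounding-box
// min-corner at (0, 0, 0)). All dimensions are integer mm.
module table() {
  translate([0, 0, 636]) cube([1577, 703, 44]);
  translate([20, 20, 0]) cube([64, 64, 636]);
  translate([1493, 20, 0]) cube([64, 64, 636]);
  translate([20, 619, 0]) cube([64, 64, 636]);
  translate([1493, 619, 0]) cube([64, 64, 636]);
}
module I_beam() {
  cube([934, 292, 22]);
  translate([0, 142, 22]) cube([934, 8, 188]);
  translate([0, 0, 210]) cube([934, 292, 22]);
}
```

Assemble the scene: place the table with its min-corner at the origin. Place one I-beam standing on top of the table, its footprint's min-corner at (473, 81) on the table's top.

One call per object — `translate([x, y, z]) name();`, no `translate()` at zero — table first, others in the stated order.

table();
translate([473, 81, 680]) I_beam();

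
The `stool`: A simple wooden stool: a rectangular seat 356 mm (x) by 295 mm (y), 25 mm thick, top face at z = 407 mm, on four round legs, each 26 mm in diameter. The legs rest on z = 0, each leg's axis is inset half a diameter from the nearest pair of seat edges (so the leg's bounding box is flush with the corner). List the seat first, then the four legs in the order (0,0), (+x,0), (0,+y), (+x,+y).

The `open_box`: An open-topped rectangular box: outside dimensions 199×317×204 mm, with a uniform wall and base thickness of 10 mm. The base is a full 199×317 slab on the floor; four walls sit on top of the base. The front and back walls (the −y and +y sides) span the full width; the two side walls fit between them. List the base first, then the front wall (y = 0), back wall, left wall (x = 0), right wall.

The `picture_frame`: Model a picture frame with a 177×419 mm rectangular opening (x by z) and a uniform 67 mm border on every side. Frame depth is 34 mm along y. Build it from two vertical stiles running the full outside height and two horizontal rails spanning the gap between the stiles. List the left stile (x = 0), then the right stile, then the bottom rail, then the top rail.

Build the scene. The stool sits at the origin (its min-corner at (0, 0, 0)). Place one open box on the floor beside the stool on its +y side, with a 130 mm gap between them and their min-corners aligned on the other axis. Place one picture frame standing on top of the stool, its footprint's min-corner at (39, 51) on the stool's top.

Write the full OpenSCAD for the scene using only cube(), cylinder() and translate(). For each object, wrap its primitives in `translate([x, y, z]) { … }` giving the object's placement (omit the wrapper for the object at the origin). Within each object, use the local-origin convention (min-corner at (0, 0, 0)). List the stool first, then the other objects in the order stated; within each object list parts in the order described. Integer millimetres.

translate([0, 0, 382]) cube([356, 295, 25]);
translate([13, 13, 0]) cylinder(h = 382, r = 13);
translate([343, 13, 0]) cylinder(h = 382, r = 13);
translate([13, 282, 0]) cylinder(h = 382, r = 13);
translate([343, 282, 0]) cylinder(h = 382, r = 13);
translate([0, 425, 0]) {
  cube([199, 317, 10]);
  translate([0, 0, 10]) cube([199, 10, 194]);
  translate([0, 307, 10]) cube([199, 10, 194]);
  translate([0, 10, 10]) cube([10, 297, 194]);
  translate([189, 10, 10]) cube([10, 297, 194]);
}
translate([39, 51, 407]) {
  cube([67, 34, 553]);
  translate([244, 0, 0]) cube([67, 34, 553]);
  translate([67, 0, 0]) cube([177, 34, 67]);
  translate([67, 0, 486]) cube([177, 34, 67]);
}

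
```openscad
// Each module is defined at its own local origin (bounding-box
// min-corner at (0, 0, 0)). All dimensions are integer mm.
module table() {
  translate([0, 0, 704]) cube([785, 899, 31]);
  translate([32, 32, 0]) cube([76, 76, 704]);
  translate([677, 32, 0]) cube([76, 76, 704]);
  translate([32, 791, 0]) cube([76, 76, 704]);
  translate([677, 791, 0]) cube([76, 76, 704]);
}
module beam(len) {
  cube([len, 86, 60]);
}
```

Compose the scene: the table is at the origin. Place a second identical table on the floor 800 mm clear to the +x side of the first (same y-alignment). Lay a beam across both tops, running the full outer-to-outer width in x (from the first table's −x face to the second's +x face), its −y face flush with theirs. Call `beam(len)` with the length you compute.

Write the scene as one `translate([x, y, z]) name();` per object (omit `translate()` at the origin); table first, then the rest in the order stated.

table();
translate([1585, 0, 0]) table();
translate([0, 0, 735]) beam(2370);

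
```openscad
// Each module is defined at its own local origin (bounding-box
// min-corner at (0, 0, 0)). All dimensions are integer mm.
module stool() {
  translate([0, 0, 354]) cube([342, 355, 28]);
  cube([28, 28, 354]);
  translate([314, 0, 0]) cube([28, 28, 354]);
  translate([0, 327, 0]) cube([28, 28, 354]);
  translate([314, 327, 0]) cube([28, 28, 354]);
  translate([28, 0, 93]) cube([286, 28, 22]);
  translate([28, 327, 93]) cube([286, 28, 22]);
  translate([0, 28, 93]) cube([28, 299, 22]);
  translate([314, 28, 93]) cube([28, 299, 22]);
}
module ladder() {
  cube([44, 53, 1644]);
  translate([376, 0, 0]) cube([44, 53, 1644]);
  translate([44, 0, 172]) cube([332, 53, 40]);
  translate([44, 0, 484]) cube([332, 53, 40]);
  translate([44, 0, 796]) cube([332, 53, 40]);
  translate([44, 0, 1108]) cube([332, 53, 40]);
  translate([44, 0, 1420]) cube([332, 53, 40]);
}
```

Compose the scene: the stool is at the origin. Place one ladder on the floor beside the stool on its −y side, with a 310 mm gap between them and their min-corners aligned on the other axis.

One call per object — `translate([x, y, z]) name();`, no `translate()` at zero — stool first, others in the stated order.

stool();
translate([0, -363, 0]) ladder();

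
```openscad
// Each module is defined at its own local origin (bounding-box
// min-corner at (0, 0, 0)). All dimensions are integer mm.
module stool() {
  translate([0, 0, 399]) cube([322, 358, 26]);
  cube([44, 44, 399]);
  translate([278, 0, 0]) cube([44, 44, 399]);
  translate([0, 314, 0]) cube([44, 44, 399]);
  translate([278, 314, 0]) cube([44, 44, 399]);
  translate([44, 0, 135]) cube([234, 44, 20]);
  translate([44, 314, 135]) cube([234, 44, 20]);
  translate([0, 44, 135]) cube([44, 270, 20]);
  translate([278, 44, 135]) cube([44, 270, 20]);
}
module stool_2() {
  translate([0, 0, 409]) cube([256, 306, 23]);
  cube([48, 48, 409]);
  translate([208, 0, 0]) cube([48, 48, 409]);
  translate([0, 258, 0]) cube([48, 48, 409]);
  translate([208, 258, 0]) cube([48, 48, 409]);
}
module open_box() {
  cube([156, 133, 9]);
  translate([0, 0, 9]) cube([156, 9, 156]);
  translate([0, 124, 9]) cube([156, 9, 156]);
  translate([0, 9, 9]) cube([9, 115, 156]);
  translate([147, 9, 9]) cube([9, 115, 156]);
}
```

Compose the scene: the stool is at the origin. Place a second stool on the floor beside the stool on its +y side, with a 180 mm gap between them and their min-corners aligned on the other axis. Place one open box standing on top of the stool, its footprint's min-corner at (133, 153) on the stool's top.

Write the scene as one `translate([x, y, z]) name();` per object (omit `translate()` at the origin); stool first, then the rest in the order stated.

stool();
translate([0, 538, 0]) stool_2();
translate([133, 153, 425]) open_box();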